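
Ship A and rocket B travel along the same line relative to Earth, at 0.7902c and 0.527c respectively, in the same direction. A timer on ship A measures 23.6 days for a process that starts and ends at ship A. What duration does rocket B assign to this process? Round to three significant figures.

The velocity of ship A relative to rocket B is (0.7902 − 0.527)c / (1 − 0.7902×0.527) = 0.45102c; relative speed 0.45102c.
γ for this relative speed: γ = 1/√(1 − 0.203419) = 1.1204.
Ship A's interval is proper; time dilation gives Δt_B = γΔτ = 1.1204 × 23.6 days = 26.4 days.

26.4 days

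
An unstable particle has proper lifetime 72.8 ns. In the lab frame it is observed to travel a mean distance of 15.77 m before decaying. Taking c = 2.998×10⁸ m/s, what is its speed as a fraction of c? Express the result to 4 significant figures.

0.5857c

Let x = d/(cτ) = 15.77 m / (2.998×10⁸ m/s × 7.280×10^-8 s) = 0.72255. Since d = βγcτ, x = βγ = β/√(1−β²).
Solving: β² = x²/(1+x²) = 0.522079/1.522079 = 0.343004, so β = 0.5857.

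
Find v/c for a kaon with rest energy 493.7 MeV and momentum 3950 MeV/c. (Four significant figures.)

pc/(mc²) = 3950/493.7 = 8.0008 = βγ = β/√(1−β²).
So β² = x²/(1 + x²) with x = 8.0008: x² = 64.0128, β² = 64.0128/65.0128 = 0.984618, β = 0.9923.

0.9923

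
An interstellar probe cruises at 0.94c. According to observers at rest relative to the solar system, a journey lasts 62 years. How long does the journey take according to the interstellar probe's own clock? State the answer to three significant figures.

γ = 1/√(1 − β²) = 1/√(1 − 0.8836) = 1/√0.1164 = 1/0.341174 = 2.9311.
The moving clock records proper time: Δτ = Δt/γ = 62/2.9311 = 21.2 years.

21.2 years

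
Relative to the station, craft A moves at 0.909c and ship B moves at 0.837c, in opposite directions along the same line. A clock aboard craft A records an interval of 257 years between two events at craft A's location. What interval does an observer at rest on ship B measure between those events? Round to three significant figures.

Speed of craft A in ship B's frame: u = (v_A + v_B)/(1 + v_A v_B/c²) = (0.909 + 0.837)/(1 + 0.909×0.837) = 1.746/1.760833 = 0.99158; |u| = 0.99158c.
γ for this relative speed: γ = 1/√(1 − 0.983231) = 7.7223.
The clock on craft A records proper time, so ship B measures Δt = γΔτ = 7.7223 × 257 = 1980 years.

1980 years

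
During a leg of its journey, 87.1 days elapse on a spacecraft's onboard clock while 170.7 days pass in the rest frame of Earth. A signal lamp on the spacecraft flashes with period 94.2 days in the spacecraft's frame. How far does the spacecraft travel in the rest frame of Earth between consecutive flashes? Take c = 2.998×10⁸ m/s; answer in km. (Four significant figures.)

From Δt = γΔτ: γ = 170.7/87.1 = 1.95982.
β = √(1 − 1/γ²) = 0.86003. Lab-frame period = γτ = 1.95982×94.2 days = 184.62 days. Distance = βc × γτ = 0.86003 × 2.998×10⁸ m/s × 15951168 s = 4.1128×10^15 m = 4.113×10^12 km.

4.113×10^12 km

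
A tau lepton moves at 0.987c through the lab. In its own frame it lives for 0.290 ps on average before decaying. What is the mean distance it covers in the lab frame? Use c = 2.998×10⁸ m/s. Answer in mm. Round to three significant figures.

Lorentz factor: γ = (1 − 0.974169)^(−1/2) = 6.222.
Lab-frame lifetime: Δt = γτ = 6.222 × 0.290 ps = 1.8044 ps.
Distance: d = vΔt = 0.987 × 2.998×10⁸ m/s × 1.8044×10^-12 s = 5.34×10^-4 m = 0.534 mm.

0.534 mm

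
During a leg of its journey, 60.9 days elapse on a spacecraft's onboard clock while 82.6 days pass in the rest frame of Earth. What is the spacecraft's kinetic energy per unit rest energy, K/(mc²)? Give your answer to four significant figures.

0.3563

From Δt = γΔτ: γ = 82.6/60.9 = 1.35632.
Since K = (γ−1)mc², K/(mc²) = 1.35632 − 1 = 0.3563.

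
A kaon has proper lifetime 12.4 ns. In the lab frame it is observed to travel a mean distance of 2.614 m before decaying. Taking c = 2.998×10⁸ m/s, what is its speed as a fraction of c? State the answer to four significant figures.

d = βγcτ ⇒ βγ = d/(cτ) = 2.614 m / (3.71752 m) = 0.70316.
β = (βγ)/√(1+(βγ)²) = 0.70316/√1.494434 = 0.5752.

0.5752c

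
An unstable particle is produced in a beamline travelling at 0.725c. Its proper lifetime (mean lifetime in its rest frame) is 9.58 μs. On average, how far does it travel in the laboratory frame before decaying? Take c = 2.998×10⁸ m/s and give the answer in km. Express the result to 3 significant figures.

With β = 0.725, γ = 1/√(1 − 0.725²) = 1/√0.474375 = 1.4519.
Lab-frame lifetime: Δt = γτ = 1.4519 × 9.58 μs = 13.909 μs.
Distance: d = vΔt = 0.725 × 2.998×10⁸ m/s × 1.3909×10^-5 s = 3020 m = 3.02 km.

3.02 km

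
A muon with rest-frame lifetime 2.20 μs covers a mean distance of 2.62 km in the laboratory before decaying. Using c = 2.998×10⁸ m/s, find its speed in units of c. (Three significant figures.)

Let x = d/(cτ) = 2620 m / (2.998×10⁸ m/s × 2.200×10^-6 s) = 3.9723. Since d = βγcτ, x = βγ = β/√(1−β²).
Solving: β² = x²/(1+x²) = 15.7792/16.7792 = 0.940402, so β = 0.970.

0.970c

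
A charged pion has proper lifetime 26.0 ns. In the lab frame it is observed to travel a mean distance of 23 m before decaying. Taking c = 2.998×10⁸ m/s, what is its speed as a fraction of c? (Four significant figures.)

Lab distance = (lab lifetime)·v = γτ·βc, so βγ = d/(cτ) = 23.00/(2.998×10⁸ × 2.600×10^-8) = 2.9507.
With βγ = 2.9507: γ² = 1 + (βγ)² = 9.70663, and β = (βγ)/γ = 2.9507/3.11555 = 0.9471.

0.9471c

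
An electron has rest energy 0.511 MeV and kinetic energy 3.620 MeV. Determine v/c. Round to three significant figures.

0.992

K = (γ−1)mc², so γ = 1 + 3.620/0.511 = 8.0841.
Then v/c = √(1 − γ⁻²) = √(1 − 0.0153016) = √0.9846984 = 0.992.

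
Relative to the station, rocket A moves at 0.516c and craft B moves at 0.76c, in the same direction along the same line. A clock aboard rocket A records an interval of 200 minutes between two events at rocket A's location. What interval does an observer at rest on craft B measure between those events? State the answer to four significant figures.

218.4 minutes

Speed of rocket A in craft B's frame: u = (v_A − v_B)/(1 − v_A v_B/c²) = (0.516 − 0.76)/(1 − 0.516×0.76) = −0.244/0.60784 = −0.40142; |u| = 0.40142c.
At |u| = 0.40142c, γ = (1 − 0.161138)^(−1/2) = 1.0918.
Rocket A's interval is proper; time dilation gives Δt_B = γΔτ = 1.0918 × 200 minutes = 218.4 minutes.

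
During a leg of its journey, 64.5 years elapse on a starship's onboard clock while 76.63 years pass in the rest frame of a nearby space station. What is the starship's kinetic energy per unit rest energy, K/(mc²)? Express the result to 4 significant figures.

The time-dilation ratio gives γ = 76.63/64.5 = 1.18806.
K/(mc²) = γ − 1 = 1.18806 − 1 = 0.1881.

0.1881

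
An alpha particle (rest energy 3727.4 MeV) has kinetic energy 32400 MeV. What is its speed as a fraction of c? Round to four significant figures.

0.9947c

γ = 1 + K/(mc²) = 1 + 32400/3727.4 = 9.6924.
β = √(1 − 1/γ²) = √(1 − 0.0106448) = √0.9893552 = 0.9947.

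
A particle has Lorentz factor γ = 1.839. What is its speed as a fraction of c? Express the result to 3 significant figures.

β = √(1 − 1/γ²) = √(1 − 1/3.381921) = √0.70431 = 0.839.

0.839c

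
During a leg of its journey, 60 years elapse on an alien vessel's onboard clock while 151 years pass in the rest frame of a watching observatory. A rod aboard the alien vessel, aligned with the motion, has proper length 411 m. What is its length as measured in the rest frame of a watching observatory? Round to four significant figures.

The time-dilation ratio gives γ = 151/60 = 2.51667.
L = L₀/γ = 411/2.51667 = 163.3 m.

163.3 m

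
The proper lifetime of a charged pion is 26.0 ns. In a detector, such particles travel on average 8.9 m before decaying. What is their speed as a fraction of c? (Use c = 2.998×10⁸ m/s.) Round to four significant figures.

0.7523c

Let x = d/(cτ) = 8.900 m / (2.998×10⁸ m/s × 2.600×10^-8 s) = 1.1418. Since d = βγcτ, x = βγ = β/√(1−β²).
Solving: β² = x²/(1+x²) = 1.30371/2.30371 = 0.565918, so β = 0.7523.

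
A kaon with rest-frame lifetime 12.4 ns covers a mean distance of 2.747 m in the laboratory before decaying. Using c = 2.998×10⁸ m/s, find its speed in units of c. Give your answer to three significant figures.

0.594c

Lab distance = (lab lifetime)·v = γτ·βc, so βγ = d/(cτ) = 2.747/(2.998×10⁸ × 1.240×10^-8) = 0.73893.
With βγ = 0.73893: γ² = 1 + (βγ)² = 1.546018, and β = (βγ)/γ = 0.73893/1.24339 = 0.594.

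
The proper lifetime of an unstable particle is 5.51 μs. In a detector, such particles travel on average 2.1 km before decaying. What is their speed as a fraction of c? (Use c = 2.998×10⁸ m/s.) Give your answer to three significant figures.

Let x = d/(cτ) = 2100 m / (2.998×10⁸ m/s × 5.510×10^-6 s) = 1.2713. Since d = βγcτ, x = βγ = β/√(1−β²).
Solving: β² = x²/(1+x²) = 1.6162/2.6162 = 0.617766, so β = 0.786.

0.786c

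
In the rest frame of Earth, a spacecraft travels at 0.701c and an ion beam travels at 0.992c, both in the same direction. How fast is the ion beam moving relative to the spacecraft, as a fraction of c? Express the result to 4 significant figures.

0.9553c

Transform to the spacecraft's frame: u' = (u − v)/(1 − uv/c²).
u' = (0.992 − 0.701)/(1 − 0.992×0.701) = 0.291/0.304608 = 0.95533.
Speed in the spacecraft's frame: 0.9553c (in the same direction).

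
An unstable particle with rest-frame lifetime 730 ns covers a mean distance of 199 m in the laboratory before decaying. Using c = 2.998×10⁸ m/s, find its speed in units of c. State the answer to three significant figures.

0.673c

Lab distance = (lab lifetime)·v = γτ·βc, so βγ = d/(cτ) = 199.0/(2.998×10⁸ × 7.300×10^-7) = 0.90928.
With βγ = 0.90928: γ² = 1 + (βγ)² = 1.82679, and β = (βγ)/γ = 0.90928/1.35159 = 0.673.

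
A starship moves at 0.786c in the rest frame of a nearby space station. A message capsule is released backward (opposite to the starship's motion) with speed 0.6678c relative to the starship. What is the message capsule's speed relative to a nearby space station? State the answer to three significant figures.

0.249c

In units of c, u = (u' + v)/(1 + u'v) with u' = −0.6678 and v = 0.786.
Numerator: −0.6678 + 0.786 = 0.1182. Denominator: 1 + (−0.6678)(0.786) = 0.4751092.
u = 0.1182/0.4751092 = 0.24878, so the speed is 0.249c.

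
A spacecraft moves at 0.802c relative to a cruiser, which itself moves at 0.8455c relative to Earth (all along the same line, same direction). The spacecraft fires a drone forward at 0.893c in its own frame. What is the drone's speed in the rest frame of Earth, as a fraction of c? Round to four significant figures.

Compose velocities in two stages. Stage 1 (into S'): u₁ = (0.893+0.802)/(1+0.893×0.802) = 0.98766.
Stage 2 (into S): u = (0.98766+0.8455)/(1+0.98766×0.8455) = 0.99896, so the speed is 0.9990c.

0.9990c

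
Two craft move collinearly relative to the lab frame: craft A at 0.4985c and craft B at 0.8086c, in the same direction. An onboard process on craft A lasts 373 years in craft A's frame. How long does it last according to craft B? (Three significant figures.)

Speed of craft A in craft B's frame: u = (v_A − v_B)/(1 − v_A v_B/c²) = (0.4985 − 0.8086)/(1 − 0.4985×0.8086) = −0.3101/0.5969129 = −0.51951; |u| = 0.51951c.
γ for this relative speed: γ = 1/√(1 − 0.269891) = 1.1703.
Craft A's interval is proper; time dilation gives Δt_B = γΔτ = 1.1703 × 373 years = 437 years.

437 years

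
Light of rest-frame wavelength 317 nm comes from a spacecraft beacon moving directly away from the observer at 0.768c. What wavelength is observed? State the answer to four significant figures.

875.1 nm

Relativistic Doppler for wavelength: λ_obs = λ_src · √((1+β)/(1−β)).
With β = 0.768: factor = √(1.768/0.232) = 2.7606.
λ_obs = 317 × 2.7606 = 875.1 nm.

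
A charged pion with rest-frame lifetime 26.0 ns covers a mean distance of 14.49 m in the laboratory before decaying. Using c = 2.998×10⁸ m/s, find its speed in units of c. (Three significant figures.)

Lab distance = (lab lifetime)·v = γτ·βc, so βγ = d/(cτ) = 14.49/(2.998×10⁸ × 2.600×10^-8) = 1.8589.
With βγ = 1.8589: γ² = 1 + (βγ)² = 4.45551, and β = (βγ)/γ = 1.8589/2.11081 = 0.881.

0.881c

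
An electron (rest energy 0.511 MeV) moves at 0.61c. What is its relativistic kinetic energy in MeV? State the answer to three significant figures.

γ = 1/√(1 − β²) = 1/√(1 − 0.3721) = 1/√0.6279 = 1/0.792401 = 1.26199.
Kinetic energy: K = (γ − 1)mc² = (1.26199 − 1) × 0.511 MeV = 0.26199 × 0.511 = 0.134 MeV.

0.134 MeV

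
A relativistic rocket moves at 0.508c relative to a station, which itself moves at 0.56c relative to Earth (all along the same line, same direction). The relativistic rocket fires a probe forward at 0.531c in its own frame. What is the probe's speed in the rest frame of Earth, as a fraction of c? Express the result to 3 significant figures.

0.945c

Apply u = (u'+v)/(1+u'v) twice. Probe in the station frame: (0.531+0.508)/(1+0.531·0.508) = 1.039/1.269748 = 0.81827c.
That velocity, transformed to the rest frame of Earth: (0.81827+0.56)/(1+0.81827·0.56) = 1.37827/1.4582312 = 0.94517c.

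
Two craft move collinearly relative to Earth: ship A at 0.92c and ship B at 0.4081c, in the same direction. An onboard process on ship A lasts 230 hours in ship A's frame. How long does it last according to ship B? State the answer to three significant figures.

401 hours

Speed of ship A in ship B's frame: u = (v_A − v_B)/(1 − v_A v_B/c²) = (0.92 − 0.4081)/(1 − 0.92×0.4081) = 0.5119/0.624548 = 0.81963; |u| = 0.81963c.
At |u| = 0.81963c, γ = (1 − 0.671793)^(−1/2) = 1.7455.
The clock on ship A records proper time, so ship B measures Δt = γΔτ = 1.7455 × 230 = 401 hours.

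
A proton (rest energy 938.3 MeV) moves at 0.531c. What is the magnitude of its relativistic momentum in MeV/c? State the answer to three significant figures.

γ = 1/√(1 − β²) = 1/√(1 − 0.281961) = 1/√0.718039 = 1/0.847372 = 1.1801.
Momentum: p = γβ·mc = 1.1801 × 0.531 × 938.3 MeV/c = 588 MeV/c.

588 MeV/c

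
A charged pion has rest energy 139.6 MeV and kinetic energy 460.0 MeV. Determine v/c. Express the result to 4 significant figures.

0.9725

γ = 1 + K/(mc²) = 1 + 460.0/139.6 = 4.2951.
β = √(1 − 1/γ²) = √(1 − 0.0542068) = √0.9457932 = 0.9725.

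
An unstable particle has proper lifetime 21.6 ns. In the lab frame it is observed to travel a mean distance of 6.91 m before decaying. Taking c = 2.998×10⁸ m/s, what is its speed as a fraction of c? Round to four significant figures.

0.7297c

Lab distance = (lab lifetime)·v = γτ·βc, so βγ = d/(cτ) = 6.910/(2.998×10⁸ × 2.160×10^-8) = 1.0671.
With βγ = 1.0671: γ² = 1 + (βγ)² = 2.1387, and β = (βγ)/γ = 1.0671/1.46243 = 0.7297.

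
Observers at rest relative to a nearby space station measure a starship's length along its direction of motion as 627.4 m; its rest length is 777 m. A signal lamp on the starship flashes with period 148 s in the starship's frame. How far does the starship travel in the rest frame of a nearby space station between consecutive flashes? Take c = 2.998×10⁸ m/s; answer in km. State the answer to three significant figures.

3.24×10^7 km

Length contraction gives γ = L₀/L = 777/627.4 = 1.23844.
β = √(1 − 1/γ²) = 0.58991. Lab-frame period = γτ = 1.23844×148 s = 183.29 s. Distance = βc × γτ = 0.58991 × 2.998×10⁸ m/s × 183.29 s = 3.2416×10^10 m = 3.24×10^7 km.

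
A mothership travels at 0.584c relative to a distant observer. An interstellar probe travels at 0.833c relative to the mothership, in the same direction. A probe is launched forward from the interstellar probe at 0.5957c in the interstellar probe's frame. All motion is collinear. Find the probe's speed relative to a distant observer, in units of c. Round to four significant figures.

Compose velocities in two stages. Stage 1 (into S'): u₁ = (0.5957+0.833)/(1+0.5957×0.833) = 0.95487.
Stage 2 (into S): u = (0.95487+0.584)/(1+0.95487×0.584) = 0.98795, so the speed is 0.9879c.

0.9879c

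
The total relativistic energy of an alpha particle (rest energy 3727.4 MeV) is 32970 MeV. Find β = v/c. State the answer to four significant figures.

0.9936

γ = E/(mc²) = 32970/3727.4 = 8.8453.
β = √(1 − 1/γ²) = √(1 − 0.0127813) = √0.9872187 = 0.9936.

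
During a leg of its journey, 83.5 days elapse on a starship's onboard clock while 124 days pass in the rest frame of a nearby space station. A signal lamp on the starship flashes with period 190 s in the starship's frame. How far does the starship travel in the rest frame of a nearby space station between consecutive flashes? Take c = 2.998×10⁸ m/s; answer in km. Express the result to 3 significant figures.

From Δt = γΔτ: γ = 124/83.5 = 1.48503.
β = √(1 − 1/γ²) = 0.73929. Lab-frame period = γτ = 1.48503×190 s = 282.16 s. Distance = βc × γτ = 0.73929 × 2.998×10⁸ m/s × 282.16 s = 6.2538×10^10 m = 6.25×10^7 km.

6.25×10^7 km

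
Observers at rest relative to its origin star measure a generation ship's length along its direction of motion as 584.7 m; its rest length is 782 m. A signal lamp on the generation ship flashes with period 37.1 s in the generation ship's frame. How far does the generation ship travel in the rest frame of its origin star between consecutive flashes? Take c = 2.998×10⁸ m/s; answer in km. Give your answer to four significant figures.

9.878×10^6 km

γ = L₀/L = 782/584.7 = 1.33744.
β = √(1 − 1/γ²) = 0.66404. Lab-frame period = γτ = 1.33744×37.1 s = 49.619 s. Distance = βc × γτ = 0.66404 × 2.998×10⁸ m/s × 49.619 s = 9.8781×10^9 m = 9.878×10^6 km.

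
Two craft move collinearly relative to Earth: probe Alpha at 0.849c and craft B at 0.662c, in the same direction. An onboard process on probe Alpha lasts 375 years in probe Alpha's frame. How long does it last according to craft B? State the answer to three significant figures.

Transform probe Alpha's velocity into craft B's frame: (0.849 − 0.662)/(1 − 0.849·0.662) = 0.187/0.437962, so the relative speed is 0.42698c.
At |u| = 0.42698c, γ = (1 − 0.182312)^(−1/2) = 1.1059.
The clock on probe Alpha records proper time, so craft B measures Δt = γΔτ = 1.1059 × 375 = 415 years.

415 years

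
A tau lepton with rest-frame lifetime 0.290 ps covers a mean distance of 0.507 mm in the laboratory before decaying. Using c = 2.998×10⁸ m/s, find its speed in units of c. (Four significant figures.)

Let x = d/(cτ) = 5.070×10^-4 m / (2.998×10⁸ m/s × 2.900×10^-13 s) = 5.8315. Since d = βγcτ, x = βγ = β/√(1−β²).
Solving: β² = x²/(1+x²) = 34.0064/35.0064 = 0.971434, so β = 0.9856.

0.9856c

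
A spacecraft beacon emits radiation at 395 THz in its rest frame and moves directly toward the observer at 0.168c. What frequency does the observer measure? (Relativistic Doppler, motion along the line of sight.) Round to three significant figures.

468 THz

Relativistic Doppler (source moving toward): f_obs = f_src · √((1+β)/(1−β)).
With β = 0.168: factor = √(1.168/0.832) = 1.1848.
f_obs = 395 × 1.1848 = 468 THz.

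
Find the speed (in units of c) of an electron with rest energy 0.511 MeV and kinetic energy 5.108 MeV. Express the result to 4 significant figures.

0.9959c

γ = 1 + K/(mc²) = 1 + 5.108/0.511 = 10.996.
β = √(1 − 1/γ²) = √(1 − 0.00827048) = √0.99172952 = 0.9959.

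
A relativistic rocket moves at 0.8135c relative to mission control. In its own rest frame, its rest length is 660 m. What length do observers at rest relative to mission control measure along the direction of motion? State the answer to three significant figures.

With β = 0.8135, γ = 1/√(1 − 0.8135²) = 1/√0.33821775 = 1.7195.
Length contraction: L = L₀/γ = 660/1.7195 = 384 m.

384 m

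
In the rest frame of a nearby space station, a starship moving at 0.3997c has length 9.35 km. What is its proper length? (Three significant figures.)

With β = 0.3997, γ = 1/√(1 − 0.3997²) = 1/√0.84023991 = 1.0909.
Proper length: L₀ = γ·L = 1.0909 × 9.35 = 10.2 km.

10.2 km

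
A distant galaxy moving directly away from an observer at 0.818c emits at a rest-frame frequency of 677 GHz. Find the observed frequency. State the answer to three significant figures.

Relativistic Doppler (source moving away): f_obs = f_src · √((1−β)/(1+β)).
With β = 0.818: factor = √(0.182/1.818) = 0.3164.
f_obs = 677 × 0.3164 = 214 GHz.

214 GHz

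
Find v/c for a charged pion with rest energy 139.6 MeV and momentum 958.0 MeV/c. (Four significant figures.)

0.9895

βγ = pc/(mc²) = 958.0/139.6 = 6.8625.
Since γ² = 1 + (βγ)² = 48.0939, γ = √48.0939 = 6.93498, and β = (βγ)/γ = 6.8625/6.93498 = 0.9895.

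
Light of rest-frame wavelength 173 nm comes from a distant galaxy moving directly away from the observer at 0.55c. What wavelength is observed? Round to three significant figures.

Relativistic Doppler for wavelength: λ_obs = λ_src · √((1+β)/(1−β)).
With β = 0.55: factor = √(1.55/0.45) = 1.8559.
λ_obs = 173 × 1.8559 = 321 nm.

321 nm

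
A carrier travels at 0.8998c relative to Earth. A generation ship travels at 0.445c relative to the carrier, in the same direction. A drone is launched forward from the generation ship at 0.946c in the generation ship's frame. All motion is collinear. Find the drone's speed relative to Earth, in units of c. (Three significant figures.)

Apply u = (u'+v)/(1+u'v) twice. Drone in the carrier frame: (0.946+0.445)/(1+0.946·0.445) = 1.391/1.42097 = 0.97891c.
That velocity, transformed to the rest frame of Earth: (0.97891+0.8998)/(1+0.97891·0.8998) = 1.87871/1.880823218 = 0.99888c.

0.999c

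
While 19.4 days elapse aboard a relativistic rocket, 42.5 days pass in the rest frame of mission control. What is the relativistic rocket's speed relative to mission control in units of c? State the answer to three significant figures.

0.890c

γ = Δt/Δτ = 42.5/19.4 = 2.1907.
β = √(1 − 1/γ²) = √(1 − 0.20837) = √0.79163 = 0.890.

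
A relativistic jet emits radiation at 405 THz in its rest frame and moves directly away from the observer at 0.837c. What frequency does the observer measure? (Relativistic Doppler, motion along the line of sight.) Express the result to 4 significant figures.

Relativistic Doppler (source moving away): f_obs = f_src · √((1−β)/(1+β)).
With β = 0.837: factor = √(0.163/1.837) = 0.29788.
f_obs = 405 × 0.29788 = 120.6 THz.

120.6 THz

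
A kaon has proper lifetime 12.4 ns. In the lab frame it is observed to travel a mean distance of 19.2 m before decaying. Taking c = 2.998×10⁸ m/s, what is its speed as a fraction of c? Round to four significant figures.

0.9818c

Lab distance = (lab lifetime)·v = γτ·βc, so βγ = d/(cτ) = 19.20/(2.998×10⁸ × 1.240×10^-8) = 5.1647.
With βγ = 5.1647: γ² = 1 + (βγ)² = 27.6741, and β = (βγ)/γ = 5.1647/5.26062 = 0.9818.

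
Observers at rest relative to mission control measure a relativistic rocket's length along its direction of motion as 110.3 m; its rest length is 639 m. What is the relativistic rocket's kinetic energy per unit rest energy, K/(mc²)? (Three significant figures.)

4.79

Length contraction gives γ = L₀/L = 639/110.3 = 5.79329.
K/(mc²) = γ − 1 = 5.79329 − 1 = 4.79.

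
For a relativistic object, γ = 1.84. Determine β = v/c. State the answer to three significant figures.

β = √(1 − 1/γ²) = √(1 − 1/3.3856) = √0.704631 = 0.839.

0.839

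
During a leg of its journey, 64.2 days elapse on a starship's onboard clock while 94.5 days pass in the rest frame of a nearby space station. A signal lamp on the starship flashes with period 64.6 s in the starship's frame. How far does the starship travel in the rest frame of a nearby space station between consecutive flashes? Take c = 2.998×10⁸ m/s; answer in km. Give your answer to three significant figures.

2.09×10^7 km

γ = Δt/Δτ = 94.5/64.2 = 1.47196.
β = √(1 − 1/γ²) = 0.7338. Lab-frame period = γτ = 1.47196×64.6 s = 95.089 s. Distance = βc × γτ = 0.7338 × 2.998×10⁸ m/s × 95.089 s = 2.0919×10^10 m = 2.09×10^7 km.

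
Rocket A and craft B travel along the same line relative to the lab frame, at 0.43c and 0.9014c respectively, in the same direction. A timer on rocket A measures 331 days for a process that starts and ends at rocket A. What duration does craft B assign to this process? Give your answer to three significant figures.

Speed of rocket A in craft B's frame: u = (v_A − v_B)/(1 − v_A v_B/c²) = (0.43 − 0.9014)/(1 − 0.43×0.9014) = −0.4714/0.612398 = −0.76976; |u| = 0.76976c.
At |u| = 0.76976c, γ = (1 − 0.59253)^(−1/2) = 1.5666.
Rocket A's interval is proper; time dilation gives Δt_B = γΔτ = 1.5666 × 331 days = 519 days.

519 days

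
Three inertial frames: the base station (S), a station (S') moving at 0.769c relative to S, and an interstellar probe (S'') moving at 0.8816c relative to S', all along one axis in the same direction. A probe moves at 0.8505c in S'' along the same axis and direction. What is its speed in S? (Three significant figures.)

0.999c

Compose velocities in two stages. Stage 1 (into S'): u₁ = (0.8505+0.8816)/(1+0.8505×0.8816) = 0.98988.
Stage 2 (into S): u = (0.98988+0.769)/(1+0.98988×0.769) = 0.99867, so the speed is 0.999c.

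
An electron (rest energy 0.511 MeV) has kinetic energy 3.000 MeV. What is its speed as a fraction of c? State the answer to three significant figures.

γ = 1 + K/(mc²) = 1 + 3.000/0.511 = 6.8708.
β = √(1 − 1/γ²) = √(1 − 0.0211829) = √0.9788171 = 0.989.

0.989c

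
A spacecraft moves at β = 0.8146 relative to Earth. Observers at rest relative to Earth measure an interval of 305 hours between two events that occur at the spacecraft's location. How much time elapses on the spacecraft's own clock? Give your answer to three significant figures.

Lorentz factor: γ = (1 − 0.66357316)^(−1/2) = 1.7241.
The spacecraft's clock runs slow as seen from Earth, so Δτ = Δt/γ = 305/1.7241 = 177 hours.

177 hours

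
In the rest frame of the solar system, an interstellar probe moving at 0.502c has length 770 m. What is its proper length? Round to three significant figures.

890 m

γ = 1/√(1 − β²) = 1/√(1 − 0.252004) = 1/√0.747996 = 1/0.864868 = 1.1562.
Proper length: L₀ = γ·L = 1.1562 × 770 = 890 m.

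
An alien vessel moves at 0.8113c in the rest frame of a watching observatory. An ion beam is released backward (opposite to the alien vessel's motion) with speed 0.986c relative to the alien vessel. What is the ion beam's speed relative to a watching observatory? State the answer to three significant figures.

Relativistic velocity addition: u = (u' + v)/(1 + u'v/c²), with u' = −0.986c and v = 0.8113c.
Numerator: −0.986 + 0.8113 = −0.1747. Denominator: 1 + (−0.986)(0.8113) = 0.2000582.
u = −0.1747/0.2000582 = −0.87325, so the speed is 0.873c.

0.873c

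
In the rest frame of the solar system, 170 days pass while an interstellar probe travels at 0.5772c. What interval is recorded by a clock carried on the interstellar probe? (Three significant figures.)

γ = 1/√(1 − β²) = 1/√(1 − 0.33315984) = 1/√0.66684016 = 1/0.816603 = 1.2246.
The interstellar probe's clock runs slow as seen from the solar system, so Δτ = Δt/γ = 170/1.2246 = 139 days.

139 days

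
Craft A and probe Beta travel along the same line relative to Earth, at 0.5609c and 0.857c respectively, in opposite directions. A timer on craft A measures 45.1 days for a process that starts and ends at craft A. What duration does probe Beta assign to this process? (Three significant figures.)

Speed of craft A in probe Beta's frame: u = (v_A + v_B)/(1 + v_A v_B/c²) = (0.5609 + 0.857)/(1 + 0.5609×0.857) = 1.4179/1.4806913 = 0.95759; |u| = 0.95759c.
At |u| = 0.95759c, γ = (1 − 0.916979)^(−1/2) = 3.4706.
The clock on craft A records proper time, so probe Beta measures Δt = γΔτ = 3.4706 × 45.1 = 157 days.

157 days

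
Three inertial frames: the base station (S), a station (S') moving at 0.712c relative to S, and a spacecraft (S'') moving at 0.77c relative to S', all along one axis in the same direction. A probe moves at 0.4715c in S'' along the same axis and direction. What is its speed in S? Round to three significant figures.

First combine the probe and spacecraft (S''→S'): u₁ = (0.4715 + 0.77)/(1 + 0.4715×0.77) = 1.2415/1.363055 = 0.91082.
Then combine with the station (S'→S): u = (0.91082 + 0.712)/(1 + 0.91082×0.712) = 1.62282/1.64850384 = 0.98442.

0.984c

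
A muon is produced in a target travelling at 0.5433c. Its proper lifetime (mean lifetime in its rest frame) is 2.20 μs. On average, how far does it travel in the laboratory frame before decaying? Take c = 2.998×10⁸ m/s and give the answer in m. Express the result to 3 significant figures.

γ = 1/√(1 − β²) = 1/√(1 − 0.29517489) = 1/√0.70482511 = 1/0.839539 = 1.1911.
Lab-frame lifetime: Δt = γτ = 1.1911 × 2.20 μs = 2.6204 μs.
Distance: d = vΔt = 0.5433 × 2.998×10⁸ m/s × 2.6204×10^-6 s = 427 m.

427 m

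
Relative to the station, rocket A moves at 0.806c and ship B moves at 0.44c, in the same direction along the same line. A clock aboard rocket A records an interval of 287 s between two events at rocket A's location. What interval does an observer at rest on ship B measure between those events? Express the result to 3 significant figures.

Transform rocket A's velocity into ship B's frame: (0.806 − 0.44)/(1 − 0.806·0.44) = 0.366/0.64536, so the relative speed is 0.56713c.
At |u| = 0.56713c, γ = (1 − 0.321636)^(−1/2) = 1.2141.
The clock on rocket A records proper time, so ship B measures Δt = γΔτ = 1.2141 × 287 = 348 s.

348 s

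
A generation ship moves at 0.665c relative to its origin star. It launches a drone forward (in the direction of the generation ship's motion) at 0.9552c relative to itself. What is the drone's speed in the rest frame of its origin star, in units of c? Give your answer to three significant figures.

Relativistic velocity addition: u = (u' + v)/(1 + u'v/c²), with u' = 0.9552c and v = 0.665c.
Numerator: 0.9552 + 0.665 = 1.6202. Denominator: 1 + (0.9552)(0.665) = 1.635208.
u = 1.6202/1.635208 = 0.99082, so the speed is 0.991c.

0.991c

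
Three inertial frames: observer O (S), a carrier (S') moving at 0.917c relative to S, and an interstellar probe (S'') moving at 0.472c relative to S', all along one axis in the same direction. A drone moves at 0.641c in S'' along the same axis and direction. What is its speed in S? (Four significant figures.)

0.9932c

Apply u = (u'+v)/(1+u'v) twice. Drone in the carrier frame: (0.641+0.472)/(1+0.641·0.472) = 1.113/1.302552 = 0.85448c.
That velocity, transformed to the rest frame of observer O: (0.85448+0.917)/(1+0.85448·0.917) = 1.77148/1.78355816 = 0.99323c.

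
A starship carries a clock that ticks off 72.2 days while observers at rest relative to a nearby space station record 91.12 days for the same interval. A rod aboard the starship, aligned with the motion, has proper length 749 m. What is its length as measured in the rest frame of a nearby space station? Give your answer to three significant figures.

The time-dilation ratio gives γ = 91.12/72.2 = 1.26205.
L = L₀/γ = 749/1.26205 = 593 m.

593 m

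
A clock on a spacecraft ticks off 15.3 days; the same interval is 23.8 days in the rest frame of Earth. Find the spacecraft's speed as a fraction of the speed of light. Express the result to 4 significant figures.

γ = Δt/Δτ = 23.8/15.3 = 1.5556.
β = √(1 − 1/γ²) = √(1 − 0.413242) = √0.586758 = 0.7660.

0.7660c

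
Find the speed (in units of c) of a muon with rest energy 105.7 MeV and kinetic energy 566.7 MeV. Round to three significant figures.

γ = 1 + K/(mc²) = 1 + 566.7/105.7 = 6.3614.
β = √(1 − 1/γ²) = √(1 − 0.0247112) = √0.9752888 = 0.988.

0.988c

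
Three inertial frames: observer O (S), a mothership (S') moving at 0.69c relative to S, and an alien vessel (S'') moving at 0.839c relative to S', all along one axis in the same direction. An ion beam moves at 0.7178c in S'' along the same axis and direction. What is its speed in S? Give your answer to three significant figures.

0.995c

Compose velocities in two stages. Stage 1 (into S'): u₁ = (0.7178+0.839)/(1+0.7178×0.839) = 0.97164.
Stage 2 (into S): u = (0.97164+0.69)/(1+0.97164×0.69) = 0.99474, so the speed is 0.995c.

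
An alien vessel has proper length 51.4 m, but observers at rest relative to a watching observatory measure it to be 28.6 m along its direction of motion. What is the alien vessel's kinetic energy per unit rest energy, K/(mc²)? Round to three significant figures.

Length contraction gives γ = L₀/L = 51.4/28.6 = 1.7972.
K/(mc²) = γ − 1 = 1.7972 − 1 = 0.797.

0.797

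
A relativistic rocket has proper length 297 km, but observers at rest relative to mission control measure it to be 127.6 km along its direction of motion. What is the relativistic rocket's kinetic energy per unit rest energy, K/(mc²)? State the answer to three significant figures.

1.33

γ = L₀/L = 297/127.6 = 2.32759.
Since K = (γ−1)mc², K/(mc²) = 2.32759 − 1 = 1.33.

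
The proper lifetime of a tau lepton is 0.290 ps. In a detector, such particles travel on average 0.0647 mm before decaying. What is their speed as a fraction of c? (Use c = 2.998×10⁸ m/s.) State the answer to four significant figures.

0.5970c

Lab distance = (lab lifetime)·v = γτ·βc, so βγ = d/(cτ) = 6.470×10^-5/(2.998×10⁸ × 2.900×10^-13) = 0.74417.
With βγ = 0.74417: γ² = 1 + (βγ)² = 1.553789, and β = (βγ)/γ = 0.74417/1.24651 = 0.5970.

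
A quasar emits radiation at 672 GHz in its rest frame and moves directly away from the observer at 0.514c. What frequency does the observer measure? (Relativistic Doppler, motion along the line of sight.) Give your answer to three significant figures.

381 GHz

Relativistic Doppler (source moving away): f_obs = f_src · √((1−β)/(1+β)).
With β = 0.514: factor = √(0.486/1.514) = 0.56657.
f_obs = 672 × 0.56657 = 381 GHz.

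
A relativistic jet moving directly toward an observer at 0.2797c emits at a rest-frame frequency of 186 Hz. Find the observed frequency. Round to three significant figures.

248 Hz

Relativistic Doppler (source moving toward): f_obs = f_src · √((1+β)/(1−β)).
With β = 0.2797: factor = √(1.2797/0.7203) = 1.3329.
f_obs = 186 × 1.3329 = 248 Hz.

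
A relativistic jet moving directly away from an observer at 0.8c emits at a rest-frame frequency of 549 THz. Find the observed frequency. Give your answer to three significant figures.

183 THz

Relativistic Doppler (source moving away): f_obs = f_src · √((1−β)/(1+β)).
With β = 0.8: factor = √(0.2/1.8) = 0.33333.
f_obs = 549 × 0.33333 = 183 THz.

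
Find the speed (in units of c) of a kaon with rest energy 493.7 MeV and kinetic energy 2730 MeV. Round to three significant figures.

0.988c

γ = 1 + K/(mc²) = 1 + 2730/493.7 = 6.5297.
β = √(1 − 1/γ²) = √(1 − 0.0234538) = √0.9765462 = 0.988.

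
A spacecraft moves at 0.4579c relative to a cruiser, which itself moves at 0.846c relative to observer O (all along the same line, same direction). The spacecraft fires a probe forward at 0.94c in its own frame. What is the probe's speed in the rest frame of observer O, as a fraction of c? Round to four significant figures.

0.9981c

Apply u = (u'+v)/(1+u'v) twice. Probe in the cruiser frame: (0.94+0.4579)/(1+0.94·0.4579) = 1.3979/1.430426 = 0.97726c.
That velocity, transformed to the rest frame of observer O: (0.97726+0.846)/(1+0.97726·0.846) = 1.82326/1.82676196 = 0.99808c.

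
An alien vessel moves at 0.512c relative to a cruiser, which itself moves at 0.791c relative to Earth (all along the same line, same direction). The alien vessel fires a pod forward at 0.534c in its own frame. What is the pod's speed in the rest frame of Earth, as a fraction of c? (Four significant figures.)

0.9774c

Apply u = (u'+v)/(1+u'v) twice. Pod in the cruiser frame: (0.534+0.512)/(1+0.534·0.512) = 1.046/1.273408 = 0.82142c.
That velocity, transformed to the rest frame of Earth: (0.82142+0.791)/(1+0.82142·0.791) = 1.61242/1.64974322 = 0.97738c.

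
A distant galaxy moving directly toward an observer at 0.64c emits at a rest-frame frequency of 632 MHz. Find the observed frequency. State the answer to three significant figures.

1350 MHz

Relativistic Doppler (source moving toward): f_obs = f_src · √((1+β)/(1−β)).
With β = 0.64: factor = √(1.64/0.36) = 2.1344.
f_obs = 632 × 2.1344 = 1350 MHz.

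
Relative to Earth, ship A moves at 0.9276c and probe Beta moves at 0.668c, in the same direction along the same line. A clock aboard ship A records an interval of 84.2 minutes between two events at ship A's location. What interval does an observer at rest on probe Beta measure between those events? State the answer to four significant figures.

115.2 minutes

Transform ship A's velocity into probe Beta's frame: (0.9276 − 0.668)/(1 − 0.9276·0.668) = 0.2596/0.3803632, so the relative speed is 0.68251c.
At |u| = 0.68251c, γ = (1 − 0.46582)^(−1/2) = 1.3682.
The clock on ship A records proper time, so probe Beta measures Δt = γΔτ = 1.3682 × 84.2 = 115.2 minutes.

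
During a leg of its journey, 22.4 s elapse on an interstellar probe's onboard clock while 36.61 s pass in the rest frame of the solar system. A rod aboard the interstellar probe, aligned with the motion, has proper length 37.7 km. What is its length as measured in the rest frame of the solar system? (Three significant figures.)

The time-dilation ratio gives γ = 36.61/22.4 = 1.63438.
L = L₀/γ = 37.7/1.63438 = 23.1 km.

23.1 km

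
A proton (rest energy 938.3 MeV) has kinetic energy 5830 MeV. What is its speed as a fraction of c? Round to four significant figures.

0.9903c

γ = 1 + K/(mc²) = 1 + 5830/938.3 = 7.2134.
β = √(1 − 1/γ²) = √(1 − 0.0192185) = √0.9807815 = 0.9903.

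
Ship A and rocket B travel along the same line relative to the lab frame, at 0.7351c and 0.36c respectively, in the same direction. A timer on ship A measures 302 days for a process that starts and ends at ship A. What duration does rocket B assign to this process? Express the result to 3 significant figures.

351 days

Transform ship A's velocity into rocket B's frame: (0.7351 − 0.36)/(1 − 0.7351·0.36) = 0.3751/0.735364, so the relative speed is 0.51009c.
γ for this relative speed: γ = 1/√(1 − 0.260192) = 1.1626.
The clock on ship A records proper time, so rocket B measures Δt = γΔτ = 1.1626 × 302 = 351 days.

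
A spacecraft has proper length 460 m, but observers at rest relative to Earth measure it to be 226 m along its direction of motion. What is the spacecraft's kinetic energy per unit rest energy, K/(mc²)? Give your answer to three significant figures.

Length contraction gives γ = L₀/L = 460/226 = 2.0354.
K/(mc²) = γ − 1 = 2.0354 − 1 = 1.04.

1.04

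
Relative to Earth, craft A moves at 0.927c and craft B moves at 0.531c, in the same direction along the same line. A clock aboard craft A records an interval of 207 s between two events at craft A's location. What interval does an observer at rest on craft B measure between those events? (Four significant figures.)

Speed of craft A in craft B's frame: u = (v_A − v_B)/(1 − v_A v_B/c²) = (0.927 − 0.531)/(1 − 0.927×0.531) = 0.396/0.507763 = 0.77989; |u| = 0.77989c.
At |u| = 0.77989c, γ = (1 − 0.608228)^(−1/2) = 1.5977.
The clock on craft A records proper time, so craft B measures Δt = γΔτ = 1.5977 × 207 = 330.7 s.

330.7 s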